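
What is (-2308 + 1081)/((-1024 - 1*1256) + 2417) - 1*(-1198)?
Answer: 162899/137 ≈ 1189.0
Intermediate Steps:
(-2308 + 1081)/((-1024 - 1*1256) + 2417) - 1*(-1198) = -1227/((-1024 - 1256) + 2417) + 1198 = -1227/(-2280 + 2417) + 1198 = -1227/137 + 1198 = 162899/137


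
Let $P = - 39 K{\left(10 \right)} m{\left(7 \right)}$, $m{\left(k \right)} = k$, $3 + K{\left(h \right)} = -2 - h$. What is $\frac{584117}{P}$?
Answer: $\frac{584117}{4095} \approx 142.64$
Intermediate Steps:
$K{\left(h \right)} = -5 - h$ ($K{\left(h \right)} = -3 - \left(2 + h\right) = -5 - h$)
$P = 4095$ ($P = - 39 \left(-5 - 10\right) 7 = \left(-39\right) \left(-15\right) 7 = 585 \cdot 7 = 4095$)
$\frac{584117}{P} = \frac{584117}{4095}$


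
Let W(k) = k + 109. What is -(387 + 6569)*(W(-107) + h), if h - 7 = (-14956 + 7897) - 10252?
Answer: 120352712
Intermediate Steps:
W(k) = 109 + k
h = -17304 (h = 7 + ((-14956 + 7897) - 10252) = 7 + (-7059 - 10252) = 7 - 17311 = -17304)
-(387 + 6569)*(W(-107) + h) = -(387 + 6569)*((109 - 107) - 17304) = -6956*(2 - 17304) = -6956*(-17302) = -1*(-120352712) = 120352712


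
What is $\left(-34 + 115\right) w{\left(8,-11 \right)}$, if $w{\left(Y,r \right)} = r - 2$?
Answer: $-1053$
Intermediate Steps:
$w{\left(Y,r \right)} = -2 + r$
$\left(-34 + 115\right) w{\left(8,-11 \right)} = \left(-34 + 115\right) \left(-2 - 11\right) = 81 \left(-13\right) = -1053$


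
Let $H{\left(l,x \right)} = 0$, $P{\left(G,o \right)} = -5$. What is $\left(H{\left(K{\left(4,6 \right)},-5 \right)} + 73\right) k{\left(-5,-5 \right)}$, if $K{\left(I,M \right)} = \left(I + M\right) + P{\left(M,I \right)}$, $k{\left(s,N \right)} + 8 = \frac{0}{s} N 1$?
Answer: $-584$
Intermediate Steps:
$k{\left(s,N \right)} = -8$ ($k{\left(s,N \right)} = -8 + \frac{0}{s} N 1 = -8 + 0 N 1 = -8 + 0 \cdot 1 = -8 + 0 = -8$)
$K{\left(I,M \right)} = -5 + I + M$ ($K{\left(I,M \right)} = \left(I + M\right) - 5 = -5 + I + M$)
$\left(H{\left(K{\left(4,6 \right)},-5 \right)} + 73\right) k{\left(-5,-5 \right)} = \left(0 + 73\right) \left(-8\right) = 73 \left(-8\right) = -584$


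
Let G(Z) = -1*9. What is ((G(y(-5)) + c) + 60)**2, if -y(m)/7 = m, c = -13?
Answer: 1444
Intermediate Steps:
y(m) = -7*m
G(Z) = -9
((G(y(-5)) + c) + 60)**2 = ((-9 - 13) + 60)**2 = (-22 + 60)**2 = 38**2 = 1444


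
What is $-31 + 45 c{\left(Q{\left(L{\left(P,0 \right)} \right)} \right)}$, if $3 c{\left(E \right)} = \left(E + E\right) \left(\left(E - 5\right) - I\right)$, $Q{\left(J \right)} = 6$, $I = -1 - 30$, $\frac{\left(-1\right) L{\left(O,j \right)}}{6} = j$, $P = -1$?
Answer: $5729$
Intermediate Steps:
$L{\left(O,j \right)} = - 6 j$
$I = -31$ ($I = -1 - 30 = -31$)
$c{\left(E \right)} = \frac{2 E \left(26 + E\right)}{3}$ ($c{\left(E \right)} = \frac{\left(E + E\right) \left(\left(E - 5\right) - -31\right)}{3} = \frac{2 E \left(\left(-5 + E\right) + 31\right)}{3} = \frac{2 E \left(26 + E\right)}{3}$)
$-31 + 45 c{\left(Q{\left(L{\left(P,0 \right)} \right)} \right)} = -31 + 45 \cdot \frac{2}{3} \cdot 6 \left(26 + 6\right) = -31 + 45 \cdot \frac{2}{3} \cdot 6 \cdot 32 = -31 + 45 \cdot 128 = -31 + 5760 = 5729$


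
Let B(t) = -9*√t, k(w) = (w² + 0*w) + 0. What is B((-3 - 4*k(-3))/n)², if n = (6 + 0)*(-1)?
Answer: 1053/2 ≈ 526.50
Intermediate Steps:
k(w) = w² (k(w) = (w² + 0) + 0 = w² + 0 = w²)
n = -6 (n = 6*(-1) = -6)
B((-3 - 4*k(-3))/n)² = (-9*√(-1/(-6))*√(3 + 4*(-3)²))² = (-9*√26/2)² = 1053/2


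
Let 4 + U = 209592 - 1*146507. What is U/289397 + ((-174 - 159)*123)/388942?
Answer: 12681438579/112558647974 ≈ 0.11267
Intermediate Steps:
U = 63081 (U = -4 + (209592 - 1*146507) = -4 + (209592 - 146507) = -4 + 63085 = 63081)
U/289397 + ((-174 - 159)*123)/388942 = 63081/289397 + ((-174 - 159)*123)/388942 = 63081*(1/289397) - 333*123*(1/388942) = 63081/289397 - 40959*1/388942 = 63081/289397 - 40959/388942 = 12681438579/112558647974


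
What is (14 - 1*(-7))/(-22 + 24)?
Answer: 21/2 ≈ 10.500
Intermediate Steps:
(14 - 1*(-7))/(-22 + 24) = (14 + 7)/2 = 21*(½) = 21/2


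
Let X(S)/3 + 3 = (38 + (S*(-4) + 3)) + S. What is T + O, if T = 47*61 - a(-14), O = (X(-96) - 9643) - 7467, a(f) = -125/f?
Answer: -185835/14 ≈ -13274.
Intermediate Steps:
X(S) = 114 - 9*S (X(S) = -9 + 3*((38 + (S*(-4) + 3)) + S) = -9 + 3*((38 + (-4*S + 3)) + S) = -9 + 3*((38 + (3 - 4*S)) + S) = -9 + 3*((41 - 4*S) + S) = -9 + 3*(41 - 3*S) = -9 + (123 - 9*S) = 114 - 9*S)
O = -16132 (O = ((114 - 9*(-96)) - 9643) - 7467 = ((114 + 864) - 9643) - 7467 = (978 - 9643) - 7467 = -8665 - 7467 = -16132)
T = 40013/14 (T = 47*61 - (-125)/(-14) = 2867 - (-125)*(-1)/14 = 2867 - 1*125/14 = 2867 - 125/14 = 40013/14 ≈ 2858.1)
T + O = 40013/14 - 16132 = -185835/14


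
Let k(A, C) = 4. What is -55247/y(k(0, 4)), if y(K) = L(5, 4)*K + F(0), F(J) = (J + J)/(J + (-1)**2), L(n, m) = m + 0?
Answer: -55247/16 ≈ -3452.9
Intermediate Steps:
L(n, m) = m
F(J) = 2*J/(1 + J) (F(J) = (2*J)/(J + 1) = (2*J)/(1 + J) = 2*J/(1 + J))
y(K) = 4*K (y(K) = 4*K + 2*0/(1 + 0) = 4*K + 2*0/1 = 4*K + 2*0*1 = 4*K + 0 = 4*K)
-55247/y(k(0, 4)) = -55247/(4*4) = -55247/16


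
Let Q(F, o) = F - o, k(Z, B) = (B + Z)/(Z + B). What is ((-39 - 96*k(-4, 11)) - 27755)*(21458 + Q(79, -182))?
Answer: -605742910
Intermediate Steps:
k(Z, B) = 1 (k(Z, B) = (B + Z)/(B + Z) = 1)
((-39 - 96*k(-4, 11)) - 27755)*(21458 + Q(79, -182)) = ((-39 - 96*1) - 27755)*(21458 + (79 - 1*(-182))) = ((-39 - 96) - 27755)*(21458 + (79 + 182)) = (-135 - 27755)*(21458 + 261) = -27890*21719 = -605742910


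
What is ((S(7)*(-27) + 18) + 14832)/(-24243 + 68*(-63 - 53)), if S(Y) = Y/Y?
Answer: -14823/32131 ≈ -0.46133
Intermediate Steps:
S(Y) = 1
((S(7)*(-27) + 18) + 14832)/(-24243 + 68*(-63 - 53)) = ((1*(-27) + 18) + 14832)/(-24243 + 68*(-63 - 53)) = ((-27 + 18) + 14832)/(-24243 + 68*(-116)) = (-9 + 14832)/(-24243 - 7888) = 14823/(-32131) = 14823*(-1/32131) = -14823/32131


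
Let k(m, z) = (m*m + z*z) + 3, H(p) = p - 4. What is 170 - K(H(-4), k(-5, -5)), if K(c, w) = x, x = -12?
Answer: 182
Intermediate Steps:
H(p) = -4 + p
k(m, z) = 3 + m² + z² (k(m, z) = (m² + z²) + 3 = 3 + m² + z²)
K(c, w) = -12
170 - K(H(-4), k(-5, -5)) = 170 - 1*(-12) = 170 + 12 = 182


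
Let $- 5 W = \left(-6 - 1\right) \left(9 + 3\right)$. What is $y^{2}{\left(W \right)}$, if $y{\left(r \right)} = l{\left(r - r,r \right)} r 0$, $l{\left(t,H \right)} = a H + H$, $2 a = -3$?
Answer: $0$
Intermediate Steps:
$a = - \frac{3}{2}$ ($a = \frac{1}{2} \left(-3\right) = - \frac{3}{2} \approx -1.5$)
$l{\left(t,H \right)} = - \frac{H}{2}$ ($l{\left(t,H \right)} = - \frac{3 H}{2} + H = - \frac{H}{2}$)
$W = \frac{84}{5}$ ($W = - \frac{\left(-6 - 1\right) \left(9 + 3\right)}{5} = - \frac{\left(-7\right) 12}{5} = \left(- \frac{1}{5}\right) \left(-84\right) = \frac{84}{5} \approx 16.8$)
$y{\left(r \right)} = 0$ ($y{\left(r \right)} = - \frac{r}{2} r 0 = - \frac{r^{2}}{2} \cdot 0 = 0$)
$y^{2}{\left(W \right)} = 0^{2} = 0$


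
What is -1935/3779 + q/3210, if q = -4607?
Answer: -23621203/12130590 ≈ -1.9472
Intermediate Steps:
-1935/3779 + q/3210 = -1935/3779 - 4607/3210 = -23621203/12130590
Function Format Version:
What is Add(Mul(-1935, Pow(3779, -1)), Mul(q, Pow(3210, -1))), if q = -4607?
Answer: Rational(-23621203, 12130590) ≈ -1.9472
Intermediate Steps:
Add(Mul(-1935, Pow(3779, -1)), Mul(q, Pow(3210, -1))) = Add(Mul(-1935, Pow(3779, -1)), Mul(-4607, Pow(3210, -1))) = Add(Mul(-1935, Rational(1, 3779)), Mul(-4607, Rational(1, 3210))) = Add(Rational(-1935, 3779), Rational(-4607, 3210)) = Rational(-23621203, 12130590)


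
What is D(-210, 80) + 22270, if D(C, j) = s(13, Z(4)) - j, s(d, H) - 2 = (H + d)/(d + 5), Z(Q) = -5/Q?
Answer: 1597871/72 ≈ 22193.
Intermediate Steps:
s(d, H) = 2 + (H + d)/(5 + d) (s(d, H) = 2 + (H + d)/(d + 5) = 2 + (H + d)/(5 + d))
D(C, j) = 191/72 - j (D(C, j) = (10 - 5/4 + 3*13)/(5 + 13) - j = (10 - 5*1/4 + 39)/18 - j = (10 - 5/4 + 39)/18 - j = (1/18)*(191/4) - j = 191/72 - j)
D(-210, 80) + 22270 = (191/72 - 1*80) + 22270 = (191/72 - 80) + 22270 = -5569/72 + 22270 = 1597871/72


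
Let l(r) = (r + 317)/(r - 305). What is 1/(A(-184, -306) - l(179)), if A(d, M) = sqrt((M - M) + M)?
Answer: 7812/638009 - 11907*I*sqrt(34)/1276018 ≈ 0.012244 - 0.054411*I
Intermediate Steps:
l(r) = (317 + r)/(-305 + r)
A(d, M) = sqrt(M) (A(d, M) = sqrt(0 + M) = sqrt(M))
1/(A(-184, -306) - l(179)) = 1/(sqrt(-306) - (317 + 179)/(-305 + 179)) = 1/(3*I*sqrt(34) - 496/(-126)) = 1/(3*I*sqrt(34) - (-1)*496/126) = 1/(3*I*sqrt(34) - 1*(-248/63)) = 1/(3*I*sqrt(34) + 248/63) = 1/(248/63 + 3*I*sqrt(34))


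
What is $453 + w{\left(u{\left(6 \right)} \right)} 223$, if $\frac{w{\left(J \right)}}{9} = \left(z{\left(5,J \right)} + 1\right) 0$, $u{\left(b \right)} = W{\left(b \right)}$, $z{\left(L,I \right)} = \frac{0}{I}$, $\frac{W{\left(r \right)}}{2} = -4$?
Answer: $453$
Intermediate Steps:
$W{\left(r \right)} = -8$ ($W{\left(r \right)} = 2 \left(-4\right) = -8$)
$z{\left(L,I \right)} = 0$
$u{\left(b \right)} = -8$
$w{\left(J \right)} = 0$ ($w{\left(J \right)} = 9 \left(0 + 1\right) 0 = 9 \cdot 1 \cdot 0 = 9 \cdot 0 = 0$)
$453 + w{\left(u{\left(6 \right)} \right)} 223 = 453 + 0 \cdot 223 = 453 + 0 = 453$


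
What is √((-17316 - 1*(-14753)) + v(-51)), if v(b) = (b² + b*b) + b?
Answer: 2*√647 ≈ 50.872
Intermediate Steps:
v(b) = b + 2*b² (v(b) = (b² + b²) + b = 2*b² + b = b + 2*b²)
√((-17316 - 1*(-14753)) + v(-51)) = √((-17316 - 1*(-14753)) - 51*(1 + 2*(-51))) = √((-17316 + 14753) - 51*(1 - 102)) = √(-2563 - 51*(-101)) = √(-2563 + 5151) = √2588 = 2*√647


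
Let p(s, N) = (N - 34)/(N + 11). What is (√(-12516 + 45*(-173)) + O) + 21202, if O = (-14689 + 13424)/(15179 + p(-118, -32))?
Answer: 450646739/21255 + I*√20301 ≈ 21202.0 + 142.48*I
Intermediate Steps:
p(s, N) = (-34 + N)/(11 + N)
O = -1771/21255 (O = (-14689 + 13424)/(15179 + (-34 - 32)/(11 - 32)) = -1265/(15179 - 66/(-21)) = -1265/(15179 - 1/21*(-66)) = -1265/(15179 + 22/7) = -1265/106275/7 = -1265*7/106275 = -1771/21255 ≈ -0.083322)
(√(-12516 + 45*(-173)) + O) + 21202 = (√(-12516 + 45*(-173)) - 1771/21255) + 21202 = (√(-12516 - 7785) - 1771/21255) + 21202 = (√(-20301) - 1771/21255) + 21202 = (I*√20301 - 1771/21255) + 21202 = (-1771/21255 + I*√20301) + 21202 = 450646739/21255 + I*√20301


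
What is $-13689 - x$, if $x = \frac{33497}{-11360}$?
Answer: $- \frac{155473543}{11360} \approx -13686.0$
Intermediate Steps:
$x = - \frac{33497}{11360}$ ($x = 33497 \left(- \frac{1}{11360}\right) = - \frac{33497}{11360} \approx -2.9487$)
$-13689 - x = -13689 - - \frac{33497}{11360} = -13689 + \frac{33497}{11360} = - \frac{155473543}{11360}$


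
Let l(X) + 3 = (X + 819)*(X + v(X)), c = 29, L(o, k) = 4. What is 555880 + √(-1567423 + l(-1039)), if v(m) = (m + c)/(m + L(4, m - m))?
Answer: 555880 + I*√6375267926/69 ≈ 5.5588e+5 + 1157.2*I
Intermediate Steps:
v(m) = (29 + m)/(4 + m) (v(m) = (m + 29)/(m + 4) = (29 + m)/(4 + m))
l(X) = -3 + (819 + X)*(X + (29 + X)/(4 + X)) (l(X) = -3 + (X + 819)*(X + (29 + X)/(4 + X)) = -3 + (819 + X)*(X + (29 + X)/(4 + X)))
555880 + √(-1567423 + l(-1039)) = 555880 + √(-1567423 + (23739 + (-1039)³ + 824*(-1039)² + 4121*(-1039))/(4 - 1039)) = 555880 + √(-1567423 + (23739 - 1121622319 + 824*1079521 - 4281719)/(-1035)) = 555880 + √(-1567423 - (23739 - 1121622319 + 889525304 - 4281719)/1035) = 555880 + √(-1567423 - 1/1035*(-236354995)) = 555880 + √(-1567423 + 47270999/207) = 555880 + √(-277185562/207) = 555880 + I*√6375267926/69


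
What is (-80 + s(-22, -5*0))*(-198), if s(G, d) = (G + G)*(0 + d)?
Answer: 15840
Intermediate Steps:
s(G, d) = 2*G*d (s(G, d) = (2*G)*d = 2*G*d)
(-80 + s(-22, -5*0))*(-198) = (-80 + 2*(-22)*(-5*0))*(-198) = (-80 + 2*(-22)*0)*(-198) = (-80 + 0)*(-198) = -80*(-198) = 15840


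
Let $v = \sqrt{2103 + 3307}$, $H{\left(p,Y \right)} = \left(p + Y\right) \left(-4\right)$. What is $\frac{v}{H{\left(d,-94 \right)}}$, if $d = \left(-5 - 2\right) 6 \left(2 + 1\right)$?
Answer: $\frac{\sqrt{5410}}{880} \approx 0.083583$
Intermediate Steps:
$d = -126$ ($d = - 7 \cdot 6 \cdot 3 = \left(-7\right) 18 = -126$)
$H{\left(p,Y \right)} = - 4 Y - 4 p$ ($H{\left(p,Y \right)} = \left(Y + p\right) \left(-4\right) = - 4 Y - 4 p$)
$v = \sqrt{5410} \approx 73.553$
$\frac{v}{H{\left(d,-94 \right)}} = \frac{\sqrt{5410}}{\left(-4\right) \left(-94\right) - -504} = \frac{\sqrt{5410}}{376 + 504} = \frac{\sqrt{5410}}{880}$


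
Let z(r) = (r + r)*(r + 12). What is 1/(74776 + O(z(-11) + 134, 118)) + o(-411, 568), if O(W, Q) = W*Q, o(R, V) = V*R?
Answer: -20541556415/87992 ≈ -2.3345e+5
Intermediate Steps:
z(r) = 2*r*(12 + r) (z(r) = (2*r)*(12 + r) = 2*r*(12 + r))
o(R, V) = R*V
O(W, Q) = Q*W
1/(74776 + O(z(-11) + 134, 118)) + o(-411, 568) = 1/(74776 + 118*(2*(-11)*(12 - 11) + 134)) - 411*568 = 1/(74776 + 118*(2*(-11)*1 + 134)) - 233448 = 1/(74776 + 118*(-22 + 134)) - 233448 = 1/(74776 + 118*112) - 233448 = 1/(74776 + 13216) - 233448 = 1/87992 - 233448 = -20541556415/87992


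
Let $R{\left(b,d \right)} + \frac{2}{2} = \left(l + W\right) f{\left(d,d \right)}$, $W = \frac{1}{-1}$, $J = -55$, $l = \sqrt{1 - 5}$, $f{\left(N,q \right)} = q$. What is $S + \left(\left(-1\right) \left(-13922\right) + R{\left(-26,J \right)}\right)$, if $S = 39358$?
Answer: $53334 - 110 i \approx 53334.0 - 110.0 i$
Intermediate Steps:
$l = 2 i$ ($l = \sqrt{-4} = 2 i \approx 2.0 i$)
$W = -1$
$R{\left(b,d \right)} = -1 + d \left(-1 + 2 i\right)$ ($R{\left(b,d \right)} = -1 + \left(2 i - 1\right) d = -1 + \left(-1 + 2 i\right) d = -1 + d \left(-1 + 2 i\right)$)
$S + \left(\left(-1\right) \left(-13922\right) + R{\left(-26,J \right)}\right) = 39358 - \left(-13976 - 2 i \left(-55\right)\right) = 39358 + \left(13922 - \left(-54 + 110 i\right)\right) = 39358 + \left(13922 + \left(54 - 110 i\right)\right) = 39358 + \left(13976 - 110 i\right) = 53334 - 110 i$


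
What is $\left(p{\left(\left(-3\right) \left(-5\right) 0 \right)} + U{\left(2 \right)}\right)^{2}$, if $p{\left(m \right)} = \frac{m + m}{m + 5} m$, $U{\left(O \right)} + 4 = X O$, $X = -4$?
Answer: $144$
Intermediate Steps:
$U{\left(O \right)} = -4 - 4 O$
$p{\left(m \right)} = \frac{2 m^{2}}{5 + m}$ ($p{\left(m \right)} = \frac{2 m}{5 + m} m = \frac{2 m^{2}}{5 + m}$)
$\left(p{\left(\left(-3\right) \left(-5\right) 0 \right)} + U{\left(2 \right)}\right)^{2} = \left(\frac{2 \left(\left(-3\right) \left(-5\right) 0\right)^{2}}{5 + \left(-3\right) \left(-5\right) 0} - 12\right)^{2} = \left(\frac{2 \left(15 \cdot 0\right)^{2}}{5 + 15 \cdot 0} - 12\right)^{2} = \left(\frac{2 \cdot 0^{2}}{5 + 0} - 12\right)^{2} = \left(2 \cdot 0 \cdot \frac{1}{5} - 12\right)^{2} = \left(0 - 12\right)^{2} = \left(-12\right)^{2} = 144$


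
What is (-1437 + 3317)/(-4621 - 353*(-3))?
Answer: -940/1781 ≈ -0.52779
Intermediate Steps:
(-1437 + 3317)/(-4621 - 353*(-3)) = 1880/(-4621 + 1059) = 1880/(-3562) = 1880*(-1/3562) = -940/1781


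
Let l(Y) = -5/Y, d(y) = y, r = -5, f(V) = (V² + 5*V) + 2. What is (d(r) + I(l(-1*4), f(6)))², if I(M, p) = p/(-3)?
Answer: 6889/9 ≈ 765.44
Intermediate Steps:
f(V) = 2 + V² + 5*V
I(M, p) = -p/3 (I(M, p) = p*(-⅓) = -p/3)
(d(r) + I(l(-1*4), f(6)))² = (-5 - (2 + 6² + 5*6)/3)² = (-5 - (2 + 36 + 30)/3)² = (-5 - ⅓*68)² = (-5 - 68/3)² = (-83/3)² = 6889/9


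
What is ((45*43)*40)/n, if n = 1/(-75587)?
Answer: -5850433800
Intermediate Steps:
n = -1/75587 ≈ -1.3230e-5
((45*43)*40)/n = ((45*43)*40)/(-1/75587) = (1935*40)*(-75587) = 77400*(-75587) = -5850433800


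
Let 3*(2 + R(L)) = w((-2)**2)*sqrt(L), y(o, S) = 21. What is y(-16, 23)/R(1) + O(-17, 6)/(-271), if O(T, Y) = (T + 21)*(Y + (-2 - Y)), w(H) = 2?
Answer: -17041/1084 ≈ -15.720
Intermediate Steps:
R(L) = -2 + 2*sqrt(L)/3 (R(L) = -2 + (2*sqrt(L))/3 = -2 + 2*sqrt(L)/3)
O(T, Y) = -42 - 2*T (O(T, Y) = (21 + T)*(-2) = -42 - 2*T)
y(-16, 23)/R(1) + O(-17, 6)/(-271) = 21/(-2 + 2*sqrt(1)/3) + (-42 - 2*(-17))/(-271) = 21/(-2 + (2/3)*1) + (-42 + 34)*(-1/271) = 21/(-2 + 2/3) - 8*(-1/271) = 21/(-4/3) + 8/271 = 21*(-3/4) + 8/271 = -63/4 + 8/271 = -17041/1084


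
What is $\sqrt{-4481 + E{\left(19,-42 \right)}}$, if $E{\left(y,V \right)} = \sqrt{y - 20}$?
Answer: $\sqrt{-4481 + i} \approx 0.0075 + 66.94 i$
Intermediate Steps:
$E{\left(y,V \right)} = \sqrt{-20 + y}$
$\sqrt{-4481 + E{\left(19,-42 \right)}} = \sqrt{-4481 + \sqrt{-20 + 19}} = \sqrt{-4481 + \sqrt{-1}} = \sqrt{-4481 + i}$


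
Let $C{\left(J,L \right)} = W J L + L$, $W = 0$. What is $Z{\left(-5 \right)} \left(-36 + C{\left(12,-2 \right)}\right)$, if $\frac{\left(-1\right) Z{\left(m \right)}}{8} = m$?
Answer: $-1520$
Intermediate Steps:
$Z{\left(m \right)} = - 8 m$
$C{\left(J,L \right)} = L$ ($C{\left(J,L \right)} = 0 J L + L = 0 L + L = 0 + L = L$)
$Z{\left(-5 \right)} \left(-36 + C{\left(12,-2 \right)}\right) = \left(-8\right) \left(-5\right) \left(-36 - 2\right) = 40 \left(-38\right) = -1520$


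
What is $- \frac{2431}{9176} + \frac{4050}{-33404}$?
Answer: $- \frac{29591981}{76628776} \approx -0.38617$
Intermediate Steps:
$- \frac{2431}{9176} + \frac{4050}{-33404} = \left(-2431\right) \frac{1}{9176} + 4050 \left(- \frac{1}{33404}\right) = - \frac{2431}{9176} - \frac{2025}{16702} = - \frac{29591981}{76628776}$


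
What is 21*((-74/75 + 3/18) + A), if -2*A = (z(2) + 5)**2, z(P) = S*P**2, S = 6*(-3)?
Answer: -1178793/25 ≈ -47152.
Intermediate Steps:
S = -18
z(P) = -18*P**2
A = -4489/2 (A = -(-18*2**2 + 5)**2/2 = -(-18*4 + 5)**2/2 = -(-72 + 5)**2/2 = -1/2*(-67)**2 = -1/2*4489 = -4489/2 ≈ -2244.5)
21*((-74/75 + 3/18) + A) = 21*((-74/75 + 3/18) - 4489/2) = 21*((-74*1/75 + 3*(1/18)) - 4489/2) = 21*((-74/75 + 1/6) - 4489/2) = 21*(-41/50 - 4489/2) = 21*(-56133/25) = -1178793/25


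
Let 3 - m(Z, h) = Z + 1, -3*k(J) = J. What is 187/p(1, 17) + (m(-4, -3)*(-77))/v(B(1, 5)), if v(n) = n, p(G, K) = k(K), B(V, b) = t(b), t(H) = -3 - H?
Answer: 99/4 ≈ 24.750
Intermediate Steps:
k(J) = -J/3
B(V, b) = -3 - b
m(Z, h) = 2 - Z (m(Z, h) = 3 - (Z + 1) = 3 - (1 + Z) = 3 + (-1 - Z) = 2 - Z)
p(G, K) = -K/3
187/p(1, 17) + (m(-4, -3)*(-77))/v(B(1, 5)) = 187/((-⅓*17)) + ((2 - 1*(-4))*(-77))/(-3 - 1*5) = 187/(-17/3) + ((2 + 4)*(-77))/(-3 - 5) = 187*(-3/17) + (6*(-77))/(-8) = -33 - 462*(-⅛) = -33 + 231/4 = 99/4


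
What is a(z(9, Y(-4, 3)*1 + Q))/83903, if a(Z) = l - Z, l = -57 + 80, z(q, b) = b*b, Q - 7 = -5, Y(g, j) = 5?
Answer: -26/83903 ≈ -0.00030988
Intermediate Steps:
Q = 2 (Q = 7 - 5 = 2)
z(q, b) = b**2
l = 23
a(Z) = 23 - Z
a(z(9, Y(-4, 3)*1 + Q))/83903 = (23 - (5*1 + 2)**2)/83903 = (23 - (5 + 2)**2)*(1/83903) = (23 - 1*7**2)*(1/83903) = (23 - 1*49)*(1/83903) = (23 - 49)*(1/83903) = -26*1/83903 = -26/83903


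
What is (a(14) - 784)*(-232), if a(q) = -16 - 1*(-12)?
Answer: 182816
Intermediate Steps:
a(q) = -4 (a(q) = -16 + 12 = -4)
(a(14) - 784)*(-232) = (-4 - 784)*(-232) = -788*(-232) = 182816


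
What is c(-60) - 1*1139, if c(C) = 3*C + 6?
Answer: -1313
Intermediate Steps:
c(C) = 6 + 3*C
c(-60) - 1*1139 = (6 + 3*(-60)) - 1*1139 = (6 - 180) - 1139 = -174 - 1139 = -1313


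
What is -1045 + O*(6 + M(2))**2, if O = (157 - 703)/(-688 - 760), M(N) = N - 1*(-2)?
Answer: -182320/181 ≈ -1007.3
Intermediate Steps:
M(N) = 2 + N (M(N) = N + 2 = 2 + N)
O = 273/724 (O = -546/(-1448) = -546*(-1/1448) = 273/724 ≈ 0.37707)
-1045 + O*(6 + M(2))**2 = -1045 + 273*(6 + (2 + 2))**2/724 = -1045 + 273*(6 + 4)**2/724 = -1045 + (273/724)*10**2 = -1045 + (273/724)*100 = -1045 + 6825/181 = -182320/181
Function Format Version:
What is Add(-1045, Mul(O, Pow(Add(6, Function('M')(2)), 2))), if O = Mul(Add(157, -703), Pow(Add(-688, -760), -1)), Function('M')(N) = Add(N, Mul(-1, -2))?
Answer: Rational(-182320, 181) ≈ -1007.3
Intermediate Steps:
Function('M')(N) = Add(2, N) (Function('M')(N) = Add(N, 2) = Add(2, N))
O = Rational(273, 724) (O = Mul(-546, Pow(-1448, -1)) = Mul(-546, Rational(-1, 1448)) = Rational(273, 724) ≈ 0.37707)
Add(-1045, Mul(O, Pow(Add(6, Function('M')(2)), 2))) = Add(-1045, Mul(Rational(273, 724), Pow(Add(6, Add(2, 2)), 2))) = Add(-1045, Mul(Rational(273, 724), Pow(Add(6, 4), 2))) = Add(-1045, Mul(Rational(273, 724), Pow(10, 2))) = Add(-1045, Mul(Rational(273, 724), 100)) = Add(-1045, Rational(6825, 181)) = Rational(-182320, 181)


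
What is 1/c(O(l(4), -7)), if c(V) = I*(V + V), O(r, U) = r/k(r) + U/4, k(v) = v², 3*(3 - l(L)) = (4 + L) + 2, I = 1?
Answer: -2/19 ≈ -0.10526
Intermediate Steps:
l(L) = 1 - L/3 (l(L) = 3 - ((4 + L) + 2)/3 = 3 - (6 + L)/3 = 3 + (-2 - L/3) = 1 - L/3)
O(r, U) = 1/r + U/4 (O(r, U) = r/(r²) + U/4 = r/r² + U*(¼) = 1/r + U/4)
c(V) = 2*V (c(V) = 1*(V + V) = 1*(2*V) = 2*V)
1/c(O(l(4), -7)) = 1/(2*(1/(1 - ⅓*4) + (¼)*(-7))) = 1/(2*(1/(1 - 4/3) - 7/4)) = 1/(2*(1/(-⅓) - 7/4)) = 1/(2*(-3 - 7/4)) = 1/(2*(-19/4)) = 1/(-19/2) = -2/19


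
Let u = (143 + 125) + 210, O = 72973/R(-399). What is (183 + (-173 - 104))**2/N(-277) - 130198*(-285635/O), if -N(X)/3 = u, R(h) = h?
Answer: -10639171256950304/52321641 ≈ -2.0334e+8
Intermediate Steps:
O = -72973/399 (O = 72973/(-399) = 72973*(-1/399) = -72973/399 ≈ -182.89)
u = 478 (u = 268 + 210 = 478)
N(X) = -1434 (N(X) = -3*478 = -1434)
(183 + (-173 - 104))**2/N(-277) - 130198*(-285635/O) = (183 + (-173 - 104))**2/(-1434) - 130198/((-72973/399/(-285635))) = (183 - 277)**2*(-1/1434) - 130198/((-72973/399*(-1/285635))) = (-94)**2*(-1/1434) - 130198/72973/113968365 = 8836*(-1/1434) - 130198*113968365/72973 = -4418/717 - 14838453186270/72973 = -10639171256950304/52321641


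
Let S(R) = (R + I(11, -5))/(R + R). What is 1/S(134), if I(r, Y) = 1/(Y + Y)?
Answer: 2680/1339 ≈ 2.0015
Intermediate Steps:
I(r, Y) = 1/(2*Y)
S(R) = (-⅒ + R)/(2*R) (S(R) = (R + (½)/(-5))/(R + R) = (R + (½)*(-⅕))/((2*R)) = (R - ⅒)*(1/(2*R)) = (-⅒ + R)*(1/(2*R)) = (-⅒ + R)/(2*R))
1/S(134) = 1/((1/20)*(-1 + 10*134)/134) = 1/((1/20)*(1/134)*(-1 + 1340)) = 1/((1/20)*(1/134)*1339) = 1/(1339/2680) = 2680/1339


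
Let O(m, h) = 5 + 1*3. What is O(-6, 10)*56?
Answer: 448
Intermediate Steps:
O(m, h) = 8 (O(m, h) = 5 + 3 = 8)
O(-6, 10)*56 = 8*56 = 448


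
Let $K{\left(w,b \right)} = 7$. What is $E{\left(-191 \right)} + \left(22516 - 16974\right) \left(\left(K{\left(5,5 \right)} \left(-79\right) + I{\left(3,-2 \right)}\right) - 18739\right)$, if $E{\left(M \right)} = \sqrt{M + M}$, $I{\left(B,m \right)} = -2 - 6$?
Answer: $-106960600 + i \sqrt{382} \approx -1.0696 \cdot 10^{8} + 19.545 i$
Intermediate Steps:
$I{\left(B,m \right)} = -8$ ($I{\left(B,m \right)} = -2 - 6 = -8$)
$E{\left(M \right)} = \sqrt{2} \sqrt{M}$ ($E{\left(M \right)} = \sqrt{2 M} = \sqrt{2} \sqrt{M}$)
$E{\left(-191 \right)} + \left(22516 - 16974\right) \left(\left(K{\left(5,5 \right)} \left(-79\right) + I{\left(3,-2 \right)}\right) - 18739\right) = \sqrt{2} \sqrt{-191} + \left(22516 - 16974\right) \left(\left(7 \left(-79\right) - 8\right) - 18739\right) = \sqrt{2} i \sqrt{191} + 5542 \left(\left(-553 - 8\right) - 18739\right) = i \sqrt{382} + 5542 \left(-561 - 18739\right) = i \sqrt{382} + 5542 \left(-19300\right) = i \sqrt{382} - 106960600 = -106960600 + i \sqrt{382}$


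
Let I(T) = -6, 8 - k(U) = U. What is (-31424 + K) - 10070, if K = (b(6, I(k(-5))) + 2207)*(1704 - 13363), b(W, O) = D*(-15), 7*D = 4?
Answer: -179710809/7 ≈ -2.5673e+7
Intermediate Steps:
k(U) = 8 - U
D = 4/7 (D = (1/7)*4 = 4/7 ≈ 0.57143)
b(W, O) = -60/7 (b(W, O) = (4/7)*(-15) = -60/7)
K = -179420351/7 (K = (-60/7 + 2207)*(1704 - 13363) = (15389/7)*(-11659) = -179420351/7 ≈ -2.5631e+7)
(-31424 + K) - 10070 = (-31424 - 179420351/7) - 10070 = -179640319/7 - 10070 = -179710809/7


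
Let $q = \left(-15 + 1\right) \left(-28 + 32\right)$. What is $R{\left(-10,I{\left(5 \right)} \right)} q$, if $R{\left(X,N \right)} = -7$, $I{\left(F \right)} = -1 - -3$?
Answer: $392$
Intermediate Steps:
$I{\left(F \right)} = 2$ ($I{\left(F \right)} = -1 + 3 = 2$)
$q = -56$ ($q = \left(-14\right) 4 = -56$)
$R{\left(-10,I{\left(5 \right)} \right)} q = \left(-7\right) \left(-56\right) = 392$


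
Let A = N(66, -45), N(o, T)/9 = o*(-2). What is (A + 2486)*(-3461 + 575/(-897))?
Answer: -175235192/39 ≈ -4.4932e+6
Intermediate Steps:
N(o, T) = -18*o (N(o, T) = 9*(o*(-2)) = 9*(-2*o) = -18*o)
A = -1188 (A = -18*66 = -1188)
(A + 2486)*(-3461 + 575/(-897)) = (-1188 + 2486)*(-3461 + 575/(-897)) = 1298*(-3461 + 575*(-1/897)) = 1298*(-3461 - 25/39) = 1298*(-135004/39) = -175235192/39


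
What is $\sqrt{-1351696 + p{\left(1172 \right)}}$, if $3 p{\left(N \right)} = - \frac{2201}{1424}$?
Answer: $\frac{i \sqrt{1541777485971}}{1068} \approx 1162.6 i$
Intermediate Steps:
$p{\left(N \right)} = - \frac{2201}{4272}$ ($p{\left(N \right)} = \frac{\left(-2201\right) \frac{1}{1424}}{3} = \frac{1}{3} \left(- \frac{2201}{1424}\right) = - \frac{2201}{4272}$)
$\sqrt{-1351696 + p{\left(1172 \right)}} = \sqrt{-1351696 - \frac{2201}{4272}} = \sqrt{- \frac{5774447513}{4272}} = \frac{i \sqrt{1541777485971}}{1068}$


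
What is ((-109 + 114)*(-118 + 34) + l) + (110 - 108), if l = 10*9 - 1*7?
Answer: -335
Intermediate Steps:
l = 83 (l = 90 - 7 = 83)
((-109 + 114)*(-118 + 34) + l) + (110 - 108) = ((-109 + 114)*(-118 + 34) + 83) + (110 - 108) = (5*(-84) + 83) + 2 = (-420 + 83) + 2 = -337 + 2 = -335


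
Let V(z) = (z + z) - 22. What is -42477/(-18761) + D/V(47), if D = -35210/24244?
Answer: 36742958563/16374300624 ≈ 2.2439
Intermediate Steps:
V(z) = -22 + 2*z (V(z) = 2*z - 22 = -22 + 2*z)
D = -17605/12122 (D = -35210*1/24244 = -17605/12122 ≈ -1.4523)
-42477/(-18761) + D/V(47) = -42477/(-18761) - 17605/(12122*(-22 + 2*47)) = -42477*(-1/18761) - 17605/(12122*(-22 + 94)) = 42477/18761 - 17605/12122/72 = 42477/18761 - 17605/12122*1/72 = 42477/18761 - 17605/872784 = 36742958563/16374300624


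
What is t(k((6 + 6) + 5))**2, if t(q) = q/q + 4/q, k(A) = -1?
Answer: 9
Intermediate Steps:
t(q) = 1 + 4/q
t(k((6 + 6) + 5))**2 = ((4 - 1)/(-1))**2 = (-1*3)**2 = (-3)**2 = 9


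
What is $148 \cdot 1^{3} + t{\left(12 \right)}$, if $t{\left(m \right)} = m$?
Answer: $160$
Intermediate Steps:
$148 \cdot 1^{3} + t{\left(12 \right)} = 148 \cdot 1^{3} + 12 = 148 \cdot 1 + 12 = 148 + 12 = 160$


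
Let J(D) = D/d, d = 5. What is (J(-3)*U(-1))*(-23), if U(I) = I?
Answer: -69/5 ≈ -13.800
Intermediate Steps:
J(D) = D/5
(J(-3)*U(-1))*(-23) = (((⅕)*(-3))*(-1))*(-23) = -⅗*(-1)*(-23) = (⅗)*(-23) = -69/5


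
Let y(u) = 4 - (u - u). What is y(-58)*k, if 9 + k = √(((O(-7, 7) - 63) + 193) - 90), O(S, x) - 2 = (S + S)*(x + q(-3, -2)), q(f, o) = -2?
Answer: -36 + 8*I*√7 ≈ -36.0 + 21.166*I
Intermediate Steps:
O(S, x) = 2 + 2*S*(-2 + x) (O(S, x) = 2 + (S + S)*(x - 2) = 2 + (2*S)*(-2 + x) = 2 + 2*S*(-2 + x))
y(u) = 4 (y(u) = 4 - 1*0 = 4 + 0 = 4)
k = -9 + 2*I*√7 (k = -9 + √((((2 - 4*(-7) + 2*(-7)*7) - 63) + 193) - 90) = -9 + √((((2 + 28 - 98) - 63) + 193) - 90) = -9 + √(((-68 - 63) + 193) - 90) = -9 + √((-131 + 193) - 90) = -9 + √(62 - 90) = -9 + √(-28) = -9 + 2*I*√7 ≈ -9.0 + 5.2915*I)
y(-58)*k = 4*(-9 + 2*I*√7) = -36 + 8*I*√7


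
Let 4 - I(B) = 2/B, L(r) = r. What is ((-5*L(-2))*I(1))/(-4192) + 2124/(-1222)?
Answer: -1116031/640328 ≈ -1.7429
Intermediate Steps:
I(B) = 4 - 2/B
((-5*L(-2))*I(1))/(-4192) + 2124/(-1222) = ((-5*(-2))*(4 - 2/1))/(-4192) + 2124/(-1222) = (10*(4 - 2*1))*(-1/4192) + 2124*(-1/1222) = (10*(4 - 2))*(-1/4192) - 1062/611 = (10*2)*(-1/4192) - 1062/611 = 20*(-1/4192) - 1062/611 = -5/1048 - 1062/611 = -1116031/640328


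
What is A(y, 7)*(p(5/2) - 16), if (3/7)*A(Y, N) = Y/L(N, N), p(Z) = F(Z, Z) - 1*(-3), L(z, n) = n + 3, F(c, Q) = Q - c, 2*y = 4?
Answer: -91/15 ≈ -6.0667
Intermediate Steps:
y = 2 (y = (1/2)*4 = 2)
L(z, n) = 3 + n
p(Z) = 3 (p(Z) = (Z - Z) - 1*(-3) = 0 + 3 = 3)
A(Y, N) = 7*Y/(3*(3 + N)) (A(Y, N) = 7*(Y/(3 + N))/3 = 7*Y/(3*(3 + N)))
A(y, 7)*(p(5/2) - 16) = ((7/3)*2/(3 + 7))*(3 - 16) = ((7/3)*2/10)*(-13) = ((7/3)*2*(1/10))*(-13) = (7/15)*(-13) = -91/15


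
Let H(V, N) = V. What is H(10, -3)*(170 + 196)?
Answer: 3660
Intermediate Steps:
H(10, -3)*(170 + 196) = 10*(170 + 196) = 10*366 = 3660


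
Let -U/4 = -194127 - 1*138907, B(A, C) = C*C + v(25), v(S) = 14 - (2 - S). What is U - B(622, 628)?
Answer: 937715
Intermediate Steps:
v(S) = 12 + S (v(S) = 14 + (-2 + S) = 12 + S)
B(A, C) = 37 + C² (B(A, C) = C*C + (12 + 25) = C² + 37 = 37 + C²)
U = 1332136 (U = -4*(-194127 - 1*138907) = -4*(-194127 - 138907) = -4*(-333034) = 1332136)
U - B(622, 628) = 1332136 - (37 + 628²) = 1332136 - (37 + 394384) = 1332136 - 1*394421 = 1332136 - 394421 = 937715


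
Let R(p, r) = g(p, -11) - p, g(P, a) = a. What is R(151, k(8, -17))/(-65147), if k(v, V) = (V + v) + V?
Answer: 162/65147 ≈ 0.0024867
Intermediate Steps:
k(v, V) = v + 2*V
R(p, r) = -11 - p
R(151, k(8, -17))/(-65147) = (-11 - 1*151)/(-65147) = (-11 - 151)*(-1/65147) = -162*(-1/65147) = 162/65147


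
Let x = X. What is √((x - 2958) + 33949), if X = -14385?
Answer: 19*√46 ≈ 128.86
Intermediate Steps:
x = -14385
√((x - 2958) + 33949) = √((-14385 - 2958) + 33949) = √(-17343 + 33949) = √16606 = 19*√46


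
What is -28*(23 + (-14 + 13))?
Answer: -616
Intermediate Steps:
-28*(23 + (-14 + 13)) = -28*(23 - 1) = -28*22 = -616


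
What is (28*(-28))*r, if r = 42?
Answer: -32928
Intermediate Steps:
(28*(-28))*r = (28*(-28))*42 = -784*42 = -32928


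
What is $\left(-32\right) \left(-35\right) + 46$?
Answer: $1166$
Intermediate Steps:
$\left(-32\right) \left(-35\right) + 46 = 1120 + 46 = 1166$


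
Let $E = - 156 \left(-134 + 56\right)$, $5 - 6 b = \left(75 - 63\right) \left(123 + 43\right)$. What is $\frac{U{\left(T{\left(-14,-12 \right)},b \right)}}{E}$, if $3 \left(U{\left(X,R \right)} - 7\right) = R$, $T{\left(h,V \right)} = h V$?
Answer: $- \frac{1861}{219024} \approx -0.0084968$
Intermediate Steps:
$T{\left(h,V \right)} = V h$
$b = - \frac{1987}{6}$ ($b = \frac{5}{6} - \frac{\left(75 - 63\right) \left(123 + 43\right)}{6} = \frac{5}{6} - \frac{12 \cdot 166}{6} = \frac{5}{6} - 332 = - \frac{1987}{6} \approx -331.17$)
$U{\left(X,R \right)} = 7 + \frac{R}{3}$
$E = 12168$ ($E = \left(-156\right) \left(-78\right) = 12168$)
$\frac{U{\left(T{\left(-14,-12 \right)},b \right)}}{E} = \frac{7 + \frac{1}{3} \left(- \frac{1987}{6}\right)}{12168} = \left(7 - \frac{1987}{18}\right) \frac{1}{12168} = \left(- \frac{1861}{18}\right) \frac{1}{12168} = - \frac{1861}{219024}$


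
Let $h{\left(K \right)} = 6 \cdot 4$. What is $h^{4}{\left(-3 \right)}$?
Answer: $331776$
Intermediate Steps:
$h{\left(K \right)} = 24$
$h^{4}{\left(-3 \right)} = 24^{4} = 331776$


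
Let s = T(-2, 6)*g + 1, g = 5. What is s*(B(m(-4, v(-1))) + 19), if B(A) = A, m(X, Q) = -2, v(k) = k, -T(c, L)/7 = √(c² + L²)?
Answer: 17 - 1190*√10 ≈ -3746.1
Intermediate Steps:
T(c, L) = -7*√(L² + c²) (T(c, L) = -7*√(c² + L²) = -7*√(L² + c²))
s = 1 - 70*√10 (s = -7*√(6² + (-2)²)*5 + 1 = -7*√(36 + 4)*5 + 1 = -14*√10*5 + 1 = -70*√10 + 1 = 1 - 70*√10 ≈ -220.36)
s*(B(m(-4, v(-1))) + 19) = (1 - 70*√10)*(-2 + 19) = (1 - 70*√10)*17 = 17 - 1190*√10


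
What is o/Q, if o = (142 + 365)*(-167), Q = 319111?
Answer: -6513/24547 ≈ -0.26533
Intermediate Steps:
o = -84669 (o = 507*(-167) = -84669)
o/Q = -84669/319111 = -84669*1/319111 = -6513/24547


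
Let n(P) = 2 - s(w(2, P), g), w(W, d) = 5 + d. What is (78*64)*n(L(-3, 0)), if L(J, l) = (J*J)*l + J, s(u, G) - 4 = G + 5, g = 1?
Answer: -39936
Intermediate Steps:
s(u, G) = 9 + G (s(u, G) = 4 + (G + 5) = 4 + (5 + G) = 9 + G)
L(J, l) = J + l*J**2 (L(J, l) = J**2*l + J = l*J**2 + J = J + l*J**2)
n(P) = -8 (n(P) = 2 - (9 + 1) = 2 - 1*10 = 2 - 10 = -8)
(78*64)*n(L(-3, 0)) = (78*64)*(-8) = 4992*(-8) = -39936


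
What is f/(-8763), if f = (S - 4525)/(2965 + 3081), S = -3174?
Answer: 7699/52981098 ≈ 0.00014532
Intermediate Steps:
f = -7699/6046 (f = (-3174 - 4525)/(2965 + 3081) = -7699/6046 ≈ -1.2734)
f/(-8763) = -7699/6046/(-8763) = -7699/6046*(-1/8763) = 7699/52981098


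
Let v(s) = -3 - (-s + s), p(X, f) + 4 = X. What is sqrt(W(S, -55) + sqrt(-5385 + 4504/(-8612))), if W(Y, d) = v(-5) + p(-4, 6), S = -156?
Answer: sqrt(-50989499 + 2153*I*sqrt(24964101743))/2153 ≈ 5.6217 + 6.5271*I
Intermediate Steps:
p(X, f) = -4 + X
v(s) = -3 (v(s) = -3 - 1*0 = -3 + 0 = -3)
W(Y, d) = -11 (W(Y, d) = -3 + (-4 - 4) = -3 - 8 = -11)
sqrt(W(S, -55) + sqrt(-5385 + 4504/(-8612))) = sqrt(-11 + sqrt(-5385 + 4504/(-8612))) = sqrt(-11 + sqrt(-5385 + 4504*(-1/8612))) = sqrt(-11 + sqrt(-5385 - 1126/2153)) = sqrt(-11 + sqrt(-11595031/2153)) = sqrt(-11 + I*sqrt(24964101743)/2153)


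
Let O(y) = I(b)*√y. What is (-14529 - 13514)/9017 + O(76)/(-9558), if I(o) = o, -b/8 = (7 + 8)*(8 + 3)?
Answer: -28043/9017 + 440*√19/1593 ≈ -1.9060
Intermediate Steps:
b = -1320 (b = -8*(7 + 8)*(8 + 3) = -120*11 = -8*165 = -1320)
O(y) = -1320*√y
(-14529 - 13514)/9017 + O(76)/(-9558) = (-14529 - 13514)/9017 - 2640*√19/(-9558) = -28043*1/9017 - 2640*√19*(-1/9558) = -28043/9017 - 2640*√19*(-1/9558) = -28043/9017 + 440*√19/1593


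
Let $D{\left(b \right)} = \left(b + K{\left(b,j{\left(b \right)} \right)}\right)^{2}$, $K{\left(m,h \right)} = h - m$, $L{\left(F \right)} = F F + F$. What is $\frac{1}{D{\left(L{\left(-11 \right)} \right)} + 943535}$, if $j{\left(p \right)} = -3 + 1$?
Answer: $\frac{1}{943539} \approx 1.0598 \cdot 10^{-6}$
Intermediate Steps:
$L{\left(F \right)} = F + F^{2}$ ($L{\left(F \right)} = F^{2} + F = F + F^{2}$)
$j{\left(p \right)} = -2$
$D{\left(b \right)} = 4$ ($D{\left(b \right)} = \left(b - \left(2 + b\right)\right)^{2} = \left(-2\right)^{2} = 4$)
$\frac{1}{D{\left(L{\left(-11 \right)} \right)} + 943535} = \frac{1}{4 + 943535} = \frac{1}{943539}$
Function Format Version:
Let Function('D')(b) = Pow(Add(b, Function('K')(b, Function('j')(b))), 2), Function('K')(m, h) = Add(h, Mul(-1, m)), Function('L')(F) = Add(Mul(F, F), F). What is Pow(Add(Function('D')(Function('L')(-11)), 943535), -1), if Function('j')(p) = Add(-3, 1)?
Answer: Rational(1, 943539) ≈ 1.0598e-6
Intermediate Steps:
Function('L')(F) = Add(F, Pow(F, 2)) (Function('L')(F) = Add(Pow(F, 2), F) = Add(F, Pow(F, 2)))
Function('j')(p) = -2
Function('D')(b) = 4 (Function('D')(b) = Pow(Add(b, Add(-2, Mul(-1, b))), 2) = Pow(-2, 2) = 4)
Pow(Add(Function('D')(Function('L')(-11)), 943535), -1) = Pow(Add(4, 943535), -1) = Pow(943539, -1) = Rational(1, 943539)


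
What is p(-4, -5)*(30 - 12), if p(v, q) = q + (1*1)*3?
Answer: -36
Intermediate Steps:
p(v, q) = 3 + q (p(v, q) = q + 1*3 = q + 3 = 3 + q)
p(-4, -5)*(30 - 12) = (3 - 5)*(30 - 12) = -2*18 = -36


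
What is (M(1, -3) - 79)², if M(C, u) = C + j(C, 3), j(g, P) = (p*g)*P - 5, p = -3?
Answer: 8464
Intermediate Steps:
j(g, P) = -5 - 3*P*g (j(g, P) = (-3*g)*P - 5 = -3*P*g - 5 = -5 - 3*P*g)
M(C, u) = -5 - 8*C (M(C, u) = C + (-5 - 3*3*C) = C + (-5 - 9*C) = -5 - 8*C)
(M(1, -3) - 79)² = ((-5 - 8*1) - 79)² = ((-5 - 8) - 79)² = (-13 - 79)² = (-92)² = 8464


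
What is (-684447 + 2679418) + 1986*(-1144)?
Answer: -277013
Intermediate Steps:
(-684447 + 2679418) + 1986*(-1144) = 1994971 - 2271984 = -277013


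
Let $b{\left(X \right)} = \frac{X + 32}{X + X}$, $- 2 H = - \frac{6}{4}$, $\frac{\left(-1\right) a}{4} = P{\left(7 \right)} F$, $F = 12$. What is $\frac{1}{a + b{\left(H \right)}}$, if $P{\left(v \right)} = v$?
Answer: $- \frac{6}{1885} \approx -0.003183$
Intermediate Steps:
$a = -336$ ($a = - 4 \cdot 7 \cdot 12 = \left(-4\right) 84 = -336$)
$H = \frac{3}{4}$ ($H = - \frac{\left(-6\right) \frac{1}{4}}{2} = \left(- \frac{1}{2}\right) \left(- \frac{3}{2}\right) = \frac{3}{4} \approx 0.75$)
$b{\left(X \right)} = \frac{32 + X}{2 X}$
$\frac{1}{a + b{\left(H \right)}} = \frac{1}{-336 + \frac{32 + \frac{3}{4}}{2 \cdot \frac{3}{4}}} = \frac{1}{-336 + \frac{1}{2} \cdot \frac{4}{3} \cdot \frac{131}{4}} = \frac{1}{-336 + \frac{131}{6}} = \frac{1}{- \frac{1885}{6}} = - \frac{6}{1885}$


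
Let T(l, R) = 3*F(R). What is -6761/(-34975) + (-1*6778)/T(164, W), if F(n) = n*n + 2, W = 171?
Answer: 356075219/3068321775 ≈ 0.11605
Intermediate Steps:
F(n) = 2 + n² (F(n) = n² + 2 = 2 + n²)
T(l, R) = 6 + 3*R² (T(l, R) = 3*(2 + R²) = 6 + 3*R²)
-6761/(-34975) + (-1*6778)/T(164, W) = -6761/(-34975) + (-1*6778)/(6 + 3*171²) = -6761*(-1/34975) - 6778/(6 + 3*29241) = 6761/34975 - 6778/(6 + 87723) = 6761/34975 - 6778/87729 = 356075219/3068321775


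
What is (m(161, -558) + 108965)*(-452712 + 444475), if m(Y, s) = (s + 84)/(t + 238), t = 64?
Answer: -135527298286/151 ≈ -8.9753e+8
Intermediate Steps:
m(Y, s) = 42/151 + s/302 (m(Y, s) = (s + 84)/(64 + 238) = (84 + s)/302 = (84 + s)*(1/302) = 42/151 + s/302)
(m(161, -558) + 108965)*(-452712 + 444475) = ((42/151 + (1/302)*(-558)) + 108965)*(-452712 + 444475) = ((42/151 - 279/151) + 108965)*(-8237) = (-237/151 + 108965)*(-8237) = (16453478/151)*(-8237) = -135527298286/151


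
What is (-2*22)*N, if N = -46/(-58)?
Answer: -1012/29 ≈ -34.897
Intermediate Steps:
N = 23/29 (N = -46*(-1/58) = 23/29 ≈ 0.79310)
(-2*22)*N = -2*22*(23/29) = -44*23/29 = -1012/29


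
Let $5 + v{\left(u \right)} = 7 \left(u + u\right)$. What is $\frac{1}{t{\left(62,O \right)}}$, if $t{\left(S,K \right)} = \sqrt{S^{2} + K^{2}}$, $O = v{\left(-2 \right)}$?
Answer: $\frac{\sqrt{4933}}{4933} \approx 0.014238$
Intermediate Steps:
$v{\left(u \right)} = -5 + 14 u$ ($v{\left(u \right)} = -5 + 7 \left(u + u\right) = -5 + 7 \cdot 2 u = -5 + 14 u$)
$O = -33$ ($O = -5 + 14 \left(-2\right) = -5 - 28 = -33$)
$t{\left(S,K \right)} = \sqrt{K^{2} + S^{2}}$
$\frac{1}{t{\left(62,O \right)}} = \frac{1}{\sqrt{\left(-33\right)^{2} + 62^{2}}} = \frac{1}{\sqrt{1089 + 3844}} = \frac{1}{\sqrt{4933}} = \frac{\sqrt{4933}}{4933}$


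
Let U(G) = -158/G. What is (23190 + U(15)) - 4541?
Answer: 279577/15 ≈ 18638.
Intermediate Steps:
(23190 + U(15)) - 4541 = (23190 - 158/15) - 4541 = 347692/15 - 4541 = 279577/15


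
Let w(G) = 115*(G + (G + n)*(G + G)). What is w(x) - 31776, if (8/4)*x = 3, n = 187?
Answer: 33429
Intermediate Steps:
x = 3/2 (x = (½)*3 = 3/2 ≈ 1.5000)
w(G) = 115*G + 230*G*(187 + G) (w(G) = 115*(G + (G + 187)*(G + G)) = 115*(G + (187 + G)*(2*G)) = 115*(G + 2*G*(187 + G)) = 115*G + 230*G*(187 + G))
w(x) - 31776 = 115*(3/2)*(375 + 2*(3/2)) - 31776 = 115*(3/2)*(375 + 3) - 31776 = 115*(3/2)*378 - 31776 = 65205 - 31776 = 33429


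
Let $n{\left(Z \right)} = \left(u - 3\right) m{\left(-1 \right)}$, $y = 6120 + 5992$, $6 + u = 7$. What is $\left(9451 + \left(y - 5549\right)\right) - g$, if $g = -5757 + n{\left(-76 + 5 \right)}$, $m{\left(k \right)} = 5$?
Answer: $21781$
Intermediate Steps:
$u = 1$ ($u = -6 + 7 = 1$)
$y = 12112$
$n{\left(Z \right)} = -10$ ($n{\left(Z \right)} = \left(1 - 3\right) 5 = \left(-2\right) 5 = -10$)
$g = -5767$ ($g = -5757 - 10 = -5767$)
$\left(9451 + \left(y - 5549\right)\right) - g = \left(9451 + \left(12112 - 5549\right)\right) - -5767 = \left(9451 + \left(12112 - 5549\right)\right) + 5767 = \left(9451 + 6563\right) + 5767 = 16014 + 5767 = 21781$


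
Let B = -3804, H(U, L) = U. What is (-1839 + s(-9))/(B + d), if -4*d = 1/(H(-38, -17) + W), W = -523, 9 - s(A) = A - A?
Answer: 821304/1707235 ≈ 0.48107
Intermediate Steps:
s(A) = 9 (s(A) = 9 - (A - A) = 9 - 1*0 = 9 + 0 = 9)
d = 1/2244 (d = -1/(4*(-38 - 523)) = -1/4/(-561) = -1/4*(-1/561) = 1/2244 ≈ 0.00044563)
(-1839 + s(-9))/(B + d) = (-1839 + 9)/(-3804 + 1/2244) = -1830/(-8536175/2244) = -1830*(-2244/8536175) = 821304/1707235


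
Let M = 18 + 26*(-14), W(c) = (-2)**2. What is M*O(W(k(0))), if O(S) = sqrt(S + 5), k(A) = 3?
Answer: -1038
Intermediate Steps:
W(c) = 4
M = -346 (M = 18 - 364 = -346)
O(S) = sqrt(5 + S)
M*O(W(k(0))) = -346*sqrt(5 + 4) = -346*sqrt(9) = -346*3 = -1038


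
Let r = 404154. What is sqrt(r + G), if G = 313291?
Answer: sqrt(717445) ≈ 847.02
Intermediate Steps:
sqrt(r + G) = sqrt(404154 + 313291) = sqrt(717445)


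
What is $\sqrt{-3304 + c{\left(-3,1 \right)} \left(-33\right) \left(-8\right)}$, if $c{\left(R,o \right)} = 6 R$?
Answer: $2 i \sqrt{2014} \approx 89.755 i$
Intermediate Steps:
$\sqrt{-3304 + c{\left(-3,1 \right)} \left(-33\right) \left(-8\right)} = \sqrt{-3304 + 6 \left(-3\right) \left(-33\right) \left(-8\right)} = \sqrt{-3304 + \left(-18\right) \left(-33\right) \left(-8\right)} = \sqrt{-3304 + 594 \left(-8\right)} = \sqrt{-3304 - 4752} = \sqrt{-8056} = 2 i \sqrt{2014}$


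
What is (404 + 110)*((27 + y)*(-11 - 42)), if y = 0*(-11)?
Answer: -735534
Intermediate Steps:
y = 0
(404 + 110)*((27 + y)*(-11 - 42)) = (404 + 110)*((27 + 0)*(-11 - 42)) = 514*(27*(-53)) = 514*(-1431) = -735534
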